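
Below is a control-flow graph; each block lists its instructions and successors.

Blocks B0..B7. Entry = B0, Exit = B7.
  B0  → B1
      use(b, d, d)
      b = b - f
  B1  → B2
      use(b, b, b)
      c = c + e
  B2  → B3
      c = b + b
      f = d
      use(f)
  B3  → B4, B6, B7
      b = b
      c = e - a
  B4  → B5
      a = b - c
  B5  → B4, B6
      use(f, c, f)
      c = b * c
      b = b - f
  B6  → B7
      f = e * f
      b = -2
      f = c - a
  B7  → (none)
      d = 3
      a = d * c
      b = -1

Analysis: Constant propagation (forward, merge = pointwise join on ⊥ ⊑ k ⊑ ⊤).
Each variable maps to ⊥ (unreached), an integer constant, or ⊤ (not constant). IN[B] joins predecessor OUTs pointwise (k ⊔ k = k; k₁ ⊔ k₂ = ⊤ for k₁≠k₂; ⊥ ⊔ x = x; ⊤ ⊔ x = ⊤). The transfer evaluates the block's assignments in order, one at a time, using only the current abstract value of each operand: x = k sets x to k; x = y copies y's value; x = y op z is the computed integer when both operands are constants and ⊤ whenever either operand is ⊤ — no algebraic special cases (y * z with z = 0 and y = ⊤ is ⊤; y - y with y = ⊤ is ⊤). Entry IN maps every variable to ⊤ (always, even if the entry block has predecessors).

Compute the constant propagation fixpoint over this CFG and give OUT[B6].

Answer: {a: ⊤, b: -2, c: ⊤, d: ⊤, e: ⊤, f: ⊤}

Trace:
Fixpoint table:
  B0:   IN=(all ⊤)   OUT=(all ⊤)
  B1:   IN=(all ⊤)   OUT=(all ⊤)
  B2:   IN=(all ⊤)   OUT=(all ⊤)
  B3:   IN=(all ⊤)   OUT=(all ⊤)
  B4:   IN=(all ⊤)   OUT=(all ⊤)
  B5:   IN=(all ⊤)   OUT=(all ⊤)
  B6:   IN=(all ⊤)   OUT={b:-2; rest ⊤}
  B7:   IN=(all ⊤)   OUT={b:-1, d:3; rest ⊤}

Merge at B6: IN[B6] = OUT[B3] ⊔ OUT[B5] = {a: ⊤, b: ⊤, c: ⊤, d: ⊤, e: ⊤, f: ⊤}
Applying B6's transfer function to that IN value gives OUT[B6] (row B6 above).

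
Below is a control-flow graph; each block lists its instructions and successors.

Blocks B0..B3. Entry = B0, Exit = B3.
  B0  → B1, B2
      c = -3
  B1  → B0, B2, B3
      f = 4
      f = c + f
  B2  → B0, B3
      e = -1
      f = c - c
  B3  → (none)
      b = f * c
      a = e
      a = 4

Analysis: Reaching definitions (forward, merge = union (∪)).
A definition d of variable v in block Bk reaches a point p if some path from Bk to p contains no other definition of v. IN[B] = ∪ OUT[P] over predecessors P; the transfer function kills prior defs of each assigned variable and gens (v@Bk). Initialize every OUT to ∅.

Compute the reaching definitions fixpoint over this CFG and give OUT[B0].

Answer: {c@B0, e@B2, f@B1, f@B2}

Derivation:
Per-block solution:
  B0: | IN={c@B0, e@B2, f@B1, f@B2} | OUT={c@B0, e@B2, f@B1, f@B2}
  B1: | IN={c@B0, e@B2, f@B1, f@B2} | OUT={c@B0, e@B2, f@B1}
  B2: | IN={c@B0, e@B2, f@B1, f@B2} | OUT={c@B0, e@B2, f@B2}
  B3: | IN={c@B0, e@B2, f@B1, f@B2} | OUT={a@B3, b@B3, c@B0, e@B2, f@B1, f@B2}

Merge at B0 (entry node, so the boundary value {} is joined with the incoming edge(s)): IN[B0] = {} ⊔ OUT[B1] ⊔ OUT[B2] = {c@B0, e@B2, f@B1, f@B2}
Applying B0's transfer function to that IN value gives OUT[B0] (row B0 above).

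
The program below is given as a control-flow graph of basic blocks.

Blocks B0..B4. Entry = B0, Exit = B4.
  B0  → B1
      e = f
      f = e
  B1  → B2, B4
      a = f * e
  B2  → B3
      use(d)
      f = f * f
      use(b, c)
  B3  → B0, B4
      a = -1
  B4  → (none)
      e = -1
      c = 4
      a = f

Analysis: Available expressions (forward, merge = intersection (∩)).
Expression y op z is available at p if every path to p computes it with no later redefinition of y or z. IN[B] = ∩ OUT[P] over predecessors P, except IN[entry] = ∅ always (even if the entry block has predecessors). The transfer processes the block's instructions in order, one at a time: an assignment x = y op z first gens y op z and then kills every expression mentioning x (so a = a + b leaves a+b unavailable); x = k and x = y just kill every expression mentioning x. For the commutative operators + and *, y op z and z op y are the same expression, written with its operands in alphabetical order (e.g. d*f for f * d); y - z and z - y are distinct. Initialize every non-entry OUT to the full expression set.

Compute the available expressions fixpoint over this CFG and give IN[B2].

Answer: {e*f}

Working:
Fixpoint table:
  B0:  IN={}  OUT={}
  B1:  IN={}  OUT={e*f}
  B2:  IN={e*f}  OUT={}
  B3:  IN={}  OUT={}
  B4:  IN={}  OUT={}

Merge at B2: IN[B2] = OUT[B1] = {e*f}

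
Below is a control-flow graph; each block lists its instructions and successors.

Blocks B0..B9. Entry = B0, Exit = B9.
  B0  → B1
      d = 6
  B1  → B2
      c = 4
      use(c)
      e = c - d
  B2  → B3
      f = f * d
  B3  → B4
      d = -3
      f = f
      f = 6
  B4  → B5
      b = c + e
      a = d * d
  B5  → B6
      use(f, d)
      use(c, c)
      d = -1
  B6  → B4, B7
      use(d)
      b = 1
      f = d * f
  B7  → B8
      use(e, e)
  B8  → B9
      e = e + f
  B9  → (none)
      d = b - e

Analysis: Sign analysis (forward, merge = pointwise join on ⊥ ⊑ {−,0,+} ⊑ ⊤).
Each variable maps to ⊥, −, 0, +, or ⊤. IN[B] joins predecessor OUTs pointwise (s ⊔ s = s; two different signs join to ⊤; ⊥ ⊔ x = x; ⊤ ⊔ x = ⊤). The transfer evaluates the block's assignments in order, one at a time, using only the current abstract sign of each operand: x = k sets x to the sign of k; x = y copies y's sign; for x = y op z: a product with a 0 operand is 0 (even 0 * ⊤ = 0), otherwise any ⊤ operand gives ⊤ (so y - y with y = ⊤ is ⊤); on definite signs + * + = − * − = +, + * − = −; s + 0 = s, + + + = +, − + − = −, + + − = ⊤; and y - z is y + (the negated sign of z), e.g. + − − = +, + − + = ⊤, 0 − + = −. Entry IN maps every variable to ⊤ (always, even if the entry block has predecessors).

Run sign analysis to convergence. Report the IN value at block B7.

Answer: {a: +, b: +, c: +, d: -, e: ⊤, f: ⊤}

Trace:
Per-block solution:
  B0:  IN=(all ⊤)  OUT={d:+; rest ⊤}
  B1:  IN={d:+; rest ⊤}  OUT={c:+, d:+; rest ⊤}
  B2:  IN={c:+, d:+; rest ⊤}  OUT={c:+, d:+; rest ⊤}
  B3:  IN={c:+, d:+; rest ⊤}  OUT={c:+, d:-, f:+; rest ⊤}
  B4:  IN={c:+, d:-; rest ⊤}  OUT={a:+, c:+, d:-; rest ⊤}
  B5:  IN={a:+, c:+, d:-; rest ⊤}  OUT={a:+, c:+, d:-; rest ⊤}
  B6:  IN={a:+, c:+, d:-; rest ⊤}  OUT={a:+, b:+, c:+, d:-; rest ⊤}
  B7:  IN={a:+, b:+, c:+, d:-; rest ⊤}  OUT={a:+, b:+, c:+, d:-; rest ⊤}
  B8:  IN={a:+, b:+, c:+, d:-; rest ⊤}  OUT={a:+, b:+, c:+, d:-; rest ⊤}
  B9:  IN={a:+, b:+, c:+, d:-; rest ⊤}  OUT={a:+, b:+, c:+; rest ⊤}

Merge at B7: IN[B7] = OUT[B6] = {a: +, b: +, c: +, d: -, e: ⊤, f: ⊤}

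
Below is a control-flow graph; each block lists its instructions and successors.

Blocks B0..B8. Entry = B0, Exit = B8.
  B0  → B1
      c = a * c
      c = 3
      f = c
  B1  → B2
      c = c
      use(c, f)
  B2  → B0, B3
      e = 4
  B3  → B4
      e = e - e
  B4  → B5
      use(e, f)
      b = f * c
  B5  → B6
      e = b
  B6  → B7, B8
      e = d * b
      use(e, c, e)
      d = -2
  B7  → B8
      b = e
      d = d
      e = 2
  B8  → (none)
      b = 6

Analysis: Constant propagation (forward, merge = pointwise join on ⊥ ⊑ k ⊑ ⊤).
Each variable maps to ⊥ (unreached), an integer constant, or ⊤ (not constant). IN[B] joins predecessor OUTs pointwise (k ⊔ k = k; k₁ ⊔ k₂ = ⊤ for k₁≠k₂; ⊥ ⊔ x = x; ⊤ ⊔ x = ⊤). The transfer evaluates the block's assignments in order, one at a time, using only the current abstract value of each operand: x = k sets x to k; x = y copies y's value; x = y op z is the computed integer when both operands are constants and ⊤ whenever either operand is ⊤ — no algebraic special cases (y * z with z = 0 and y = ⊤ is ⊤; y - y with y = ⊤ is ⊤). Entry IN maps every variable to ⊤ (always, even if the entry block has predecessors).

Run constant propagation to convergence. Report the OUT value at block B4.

Per-block solution:
  B0:   IN=(all ⊤)   OUT={c:3, f:3; rest ⊤}
  B1:   IN={c:3, f:3; rest ⊤}   OUT={c:3, f:3; rest ⊤}
  B2:   IN={c:3, f:3; rest ⊤}   OUT={c:3, e:4, f:3; rest ⊤}
  B3:   IN={c:3, e:4, f:3; rest ⊤}   OUT={c:3, e:0, f:3; rest ⊤}
  B4:   IN={c:3, e:0, f:3; rest ⊤}   OUT={b:9, c:3, e:0, f:3; rest ⊤}
  B5:   IN={b:9, c:3, e:0, f:3; rest ⊤}   OUT={b:9, c:3, e:9, f:3; rest ⊤}
  B6:   IN={b:9, c:3, e:9, f:3; rest ⊤}   OUT={b:9, c:3, d:-2, f:3; rest ⊤}
  B7:   IN={b:9, c:3, d:-2, f:3; rest ⊤}   OUT={c:3, d:-2, e:2, f:3; rest ⊤}
  B8:   IN={c:3, d:-2, f:3; rest ⊤}   OUT={b:6, c:3, d:-2, f:3; rest ⊤}

Merge at B4: IN[B4] = OUT[B3] = {a: ⊤, b: ⊤, c: 3, d: ⊤, e: 0, f: 3}
Applying B4's transfer function to that IN value gives OUT[B4] (row B4 above).

Answer: {a: ⊤, b: 9, c: 3, d: ⊤, e: 0, f: 3}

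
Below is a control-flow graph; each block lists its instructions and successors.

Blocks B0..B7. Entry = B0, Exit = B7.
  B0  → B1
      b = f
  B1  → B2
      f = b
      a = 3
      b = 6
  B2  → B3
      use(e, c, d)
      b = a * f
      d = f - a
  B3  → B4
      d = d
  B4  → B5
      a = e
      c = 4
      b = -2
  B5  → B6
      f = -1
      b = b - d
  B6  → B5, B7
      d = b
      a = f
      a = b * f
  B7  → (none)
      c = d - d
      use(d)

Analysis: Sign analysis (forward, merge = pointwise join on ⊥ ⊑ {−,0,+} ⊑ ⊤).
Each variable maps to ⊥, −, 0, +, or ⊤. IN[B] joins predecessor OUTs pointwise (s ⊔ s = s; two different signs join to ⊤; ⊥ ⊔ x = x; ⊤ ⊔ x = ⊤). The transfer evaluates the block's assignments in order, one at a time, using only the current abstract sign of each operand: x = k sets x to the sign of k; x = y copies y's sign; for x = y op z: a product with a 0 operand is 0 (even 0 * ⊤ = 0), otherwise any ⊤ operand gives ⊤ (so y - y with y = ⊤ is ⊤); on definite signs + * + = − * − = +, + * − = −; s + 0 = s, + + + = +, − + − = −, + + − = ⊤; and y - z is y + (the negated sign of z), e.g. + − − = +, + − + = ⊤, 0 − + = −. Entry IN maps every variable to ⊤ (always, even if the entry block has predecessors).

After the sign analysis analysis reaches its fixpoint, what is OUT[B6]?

Per-block solution:
  B0:  IN=(all ⊤)  OUT=(all ⊤)
  B1:  IN=(all ⊤)  OUT={a:+, b:+; rest ⊤}
  B2:  IN={a:+, b:+; rest ⊤}  OUT={a:+; rest ⊤}
  B3:  IN={a:+; rest ⊤}  OUT={a:+; rest ⊤}
  B4:  IN={a:+; rest ⊤}  OUT={b:-, c:+; rest ⊤}
  B5:  IN={c:+; rest ⊤}  OUT={c:+, f:-; rest ⊤}
  B6:  IN={c:+, f:-; rest ⊤}  OUT={c:+, f:-; rest ⊤}
  B7:  IN={c:+, f:-; rest ⊤}  OUT={f:-; rest ⊤}

Merge at B6: IN[B6] = OUT[B5] = {a: ⊤, b: ⊤, c: +, d: ⊤, e: ⊤, f: -}
Applying B6's transfer function to that IN value gives OUT[B6] (row B6 above).

Answer: {a: ⊤, b: ⊤, c: +, d: ⊤, e: ⊤, f: -}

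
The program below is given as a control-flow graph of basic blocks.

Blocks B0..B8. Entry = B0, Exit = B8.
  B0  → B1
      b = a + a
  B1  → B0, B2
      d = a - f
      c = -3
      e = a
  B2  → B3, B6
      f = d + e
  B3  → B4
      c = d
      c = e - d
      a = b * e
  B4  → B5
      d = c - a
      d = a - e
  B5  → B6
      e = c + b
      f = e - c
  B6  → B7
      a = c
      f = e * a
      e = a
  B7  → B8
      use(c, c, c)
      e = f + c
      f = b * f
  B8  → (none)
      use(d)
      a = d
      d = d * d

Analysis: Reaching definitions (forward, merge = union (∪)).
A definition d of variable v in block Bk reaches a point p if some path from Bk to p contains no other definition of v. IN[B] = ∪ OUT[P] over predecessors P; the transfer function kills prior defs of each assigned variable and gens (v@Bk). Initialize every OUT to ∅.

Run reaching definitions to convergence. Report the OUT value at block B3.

Per-block solution:
  B0: | IN={b@B0, c@B1, d@B1, e@B1} | OUT={b@B0, c@B1, d@B1, e@B1}
  B1: | IN={b@B0, c@B1, d@B1, e@B1} | OUT={b@B0, c@B1, d@B1, e@B1}
  B2: | IN={b@B0, c@B1, d@B1, e@B1} | OUT={b@B0, c@B1, d@B1, e@B1, f@B2}
  B3: | IN={b@B0, c@B1, d@B1, e@B1, f@B2} | OUT={a@B3, b@B0, c@B3, d@B1, e@B1, f@B2}
  B4: | IN={a@B3, b@B0, c@B3, d@B1, e@B1, f@B2} | OUT={a@B3, b@B0, c@B3, d@B4, e@B1, f@B2}
  B5: | IN={a@B3, b@B0, c@B3, d@B4, e@B1, f@B2} | OUT={a@B3, b@B0, c@B3, d@B4, e@B5, f@B5}
  B6: | IN={a@B3, b@B0, c@B1, c@B3, d@B1, d@B4, e@B1, e@B5, f@B2, f@B5} | OUT={a@B6, b@B0, c@B1, c@B3, d@B1, d@B4, e@B6, f@B6}
  B7: | IN={a@B6, b@B0, c@B1, c@B3, d@B1, d@B4, e@B6, f@B6} | OUT={a@B6, b@B0, c@B1, c@B3, d@B1, d@B4, e@B7, f@B7}
  B8: | IN={a@B6, b@B0, c@B1, c@B3, d@B1, d@B4, e@B7, f@B7} | OUT={a@B8, b@B0, c@B1, c@B3, d@B8, e@B7, f@B7}

Merge at B3: IN[B3] = OUT[B2] = {b@B0, c@B1, d@B1, e@B1, f@B2}
Applying B3's transfer function to that IN value gives OUT[B3] (row B3 above).

Answer: {a@B3, b@B0, c@B3, d@B1, e@B1, f@B2}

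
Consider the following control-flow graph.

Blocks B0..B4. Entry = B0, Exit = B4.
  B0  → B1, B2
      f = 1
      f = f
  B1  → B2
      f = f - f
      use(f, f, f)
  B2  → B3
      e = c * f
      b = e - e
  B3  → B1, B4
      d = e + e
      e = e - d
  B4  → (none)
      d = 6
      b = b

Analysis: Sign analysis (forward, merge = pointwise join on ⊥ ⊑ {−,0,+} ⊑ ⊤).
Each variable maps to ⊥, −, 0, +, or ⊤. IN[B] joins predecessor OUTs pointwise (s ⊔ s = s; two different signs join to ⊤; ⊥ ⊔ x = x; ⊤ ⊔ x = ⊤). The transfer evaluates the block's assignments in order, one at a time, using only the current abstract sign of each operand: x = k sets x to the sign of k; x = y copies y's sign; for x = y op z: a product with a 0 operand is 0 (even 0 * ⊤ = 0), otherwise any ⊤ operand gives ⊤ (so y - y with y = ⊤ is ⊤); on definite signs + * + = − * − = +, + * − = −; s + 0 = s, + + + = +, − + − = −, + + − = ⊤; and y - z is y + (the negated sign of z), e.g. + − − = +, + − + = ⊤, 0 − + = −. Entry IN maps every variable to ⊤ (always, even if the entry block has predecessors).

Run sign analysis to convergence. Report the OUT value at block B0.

Fixpoint table:
  B0:  IN=(all ⊤)  OUT={f:+; rest ⊤}
  B1:  IN=(all ⊤)  OUT=(all ⊤)
  B2:  IN=(all ⊤)  OUT=(all ⊤)
  B3:  IN=(all ⊤)  OUT=(all ⊤)
  B4:  IN=(all ⊤)  OUT={d:+; rest ⊤}

B0 is the boundary node: IN[B0] = {a: ⊤, b: ⊤, c: ⊤, d: ⊤, e: ⊤, f: ⊤}
Applying B0's transfer function to that IN value gives OUT[B0] (row B0 above).

Answer: {a: ⊤, b: ⊤, c: ⊤, d: ⊤, e: ⊤, f: +}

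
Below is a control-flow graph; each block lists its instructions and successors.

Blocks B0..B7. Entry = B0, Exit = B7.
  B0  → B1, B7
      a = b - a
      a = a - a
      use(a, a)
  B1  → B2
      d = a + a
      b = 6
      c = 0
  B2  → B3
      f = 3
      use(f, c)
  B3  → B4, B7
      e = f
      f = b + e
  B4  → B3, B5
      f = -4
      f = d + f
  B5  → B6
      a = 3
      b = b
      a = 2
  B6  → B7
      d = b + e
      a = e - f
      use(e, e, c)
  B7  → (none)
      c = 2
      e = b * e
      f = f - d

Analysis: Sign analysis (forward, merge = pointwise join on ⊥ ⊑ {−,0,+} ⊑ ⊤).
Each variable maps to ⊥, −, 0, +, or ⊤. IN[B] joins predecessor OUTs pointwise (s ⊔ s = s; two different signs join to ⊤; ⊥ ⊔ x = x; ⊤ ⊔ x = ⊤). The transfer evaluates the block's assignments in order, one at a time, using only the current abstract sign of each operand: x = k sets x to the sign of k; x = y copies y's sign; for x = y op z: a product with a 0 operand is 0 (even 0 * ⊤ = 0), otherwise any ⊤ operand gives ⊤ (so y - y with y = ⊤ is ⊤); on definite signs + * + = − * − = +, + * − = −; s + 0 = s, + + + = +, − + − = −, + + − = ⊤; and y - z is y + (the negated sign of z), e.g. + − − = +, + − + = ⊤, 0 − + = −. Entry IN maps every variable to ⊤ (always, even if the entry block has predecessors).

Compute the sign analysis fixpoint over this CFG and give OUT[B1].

Answer: {a: ⊤, b: +, c: 0, d: ⊤, e: ⊤, f: ⊤}

Trace:
Per-block solution:
  B0:  IN=(all ⊤)  OUT=(all ⊤)
  B1:  IN=(all ⊤)  OUT={b:+, c:0; rest ⊤}
  B2:  IN={b:+, c:0; rest ⊤}  OUT={b:+, c:0, f:+; rest ⊤}
  B3:  IN={b:+, c:0; rest ⊤}  OUT={b:+, c:0; rest ⊤}
  B4:  IN={b:+, c:0; rest ⊤}  OUT={b:+, c:0; rest ⊤}
  B5:  IN={b:+, c:0; rest ⊤}  OUT={a:+, b:+, c:0; rest ⊤}
  B6:  IN={a:+, b:+, c:0; rest ⊤}  OUT={b:+, c:0; rest ⊤}
  B7:  IN=(all ⊤)  OUT={c:+; rest ⊤}

Merge at B1: IN[B1] = OUT[B0] = {a: ⊤, b: ⊤, c: ⊤, d: ⊤, e: ⊤, f: ⊤}
Applying B1's transfer function to that IN value gives OUT[B1] (row B1 above).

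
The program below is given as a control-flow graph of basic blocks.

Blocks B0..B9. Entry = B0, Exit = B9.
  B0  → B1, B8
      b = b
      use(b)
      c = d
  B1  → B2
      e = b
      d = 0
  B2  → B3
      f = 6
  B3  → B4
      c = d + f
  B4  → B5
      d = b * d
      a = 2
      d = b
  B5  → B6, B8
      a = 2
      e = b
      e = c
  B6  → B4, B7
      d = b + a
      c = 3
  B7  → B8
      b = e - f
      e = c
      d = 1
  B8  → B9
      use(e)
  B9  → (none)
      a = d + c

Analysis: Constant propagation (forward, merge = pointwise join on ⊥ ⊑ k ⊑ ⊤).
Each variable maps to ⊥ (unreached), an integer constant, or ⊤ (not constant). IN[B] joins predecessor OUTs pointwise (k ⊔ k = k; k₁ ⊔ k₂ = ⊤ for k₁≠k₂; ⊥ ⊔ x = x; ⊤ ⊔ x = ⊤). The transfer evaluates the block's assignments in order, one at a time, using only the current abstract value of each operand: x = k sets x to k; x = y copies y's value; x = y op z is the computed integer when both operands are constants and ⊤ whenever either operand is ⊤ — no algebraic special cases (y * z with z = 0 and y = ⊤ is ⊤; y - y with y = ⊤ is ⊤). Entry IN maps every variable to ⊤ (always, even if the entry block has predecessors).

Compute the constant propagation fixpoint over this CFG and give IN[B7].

Fixpoint table:
  B0:   IN=(all ⊤)   OUT=(all ⊤)
  B1:   IN=(all ⊤)   OUT={d:0; rest ⊤}
  B2:   IN={d:0; rest ⊤}   OUT={d:0, f:6; rest ⊤}
  B3:   IN={d:0, f:6; rest ⊤}   OUT={c:6, d:0, f:6; rest ⊤}
  B4:   IN={f:6; rest ⊤}   OUT={a:2, f:6; rest ⊤}
  B5:   IN={a:2, f:6; rest ⊤}   OUT={a:2, f:6; rest ⊤}
  B6:   IN={a:2, f:6; rest ⊤}   OUT={a:2, c:3, f:6; rest ⊤}
  B7:   IN={a:2, c:3, f:6; rest ⊤}   OUT={a:2, c:3, d:1, e:3, f:6; rest ⊤}
  B8:   IN=(all ⊤)   OUT=(all ⊤)
  B9:   IN=(all ⊤)   OUT=(all ⊤)

Merge at B7: IN[B7] = OUT[B6] = {a: 2, b: ⊤, c: 3, d: ⊤, e: ⊤, f: 6}

Answer: {a: 2, b: ⊤, c: 3, d: ⊤, e: ⊤, f: 6}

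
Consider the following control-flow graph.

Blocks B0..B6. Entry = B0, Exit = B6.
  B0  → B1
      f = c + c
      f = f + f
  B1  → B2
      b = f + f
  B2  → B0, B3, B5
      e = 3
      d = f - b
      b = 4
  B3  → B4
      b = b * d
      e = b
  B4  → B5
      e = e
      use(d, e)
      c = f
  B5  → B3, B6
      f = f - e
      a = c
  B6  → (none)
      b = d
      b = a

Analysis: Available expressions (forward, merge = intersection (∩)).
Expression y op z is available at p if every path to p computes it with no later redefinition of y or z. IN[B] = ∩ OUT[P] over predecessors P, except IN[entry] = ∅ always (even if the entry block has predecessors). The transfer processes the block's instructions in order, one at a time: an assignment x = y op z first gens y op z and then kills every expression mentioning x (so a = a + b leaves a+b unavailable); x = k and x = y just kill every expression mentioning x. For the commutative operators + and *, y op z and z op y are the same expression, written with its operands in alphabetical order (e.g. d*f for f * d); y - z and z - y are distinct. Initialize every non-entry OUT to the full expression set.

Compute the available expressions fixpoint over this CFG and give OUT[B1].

Answer: {c+c, f+f}

Trace:
Converged values:
  B0: | IN={} | OUT={c+c}
  B1: | IN={c+c} | OUT={c+c, f+f}
  B2: | IN={c+c, f+f} | OUT={c+c, f+f}
  B3: | IN={} | OUT={}
  B4: | IN={} | OUT={}
  B5: | IN={} | OUT={}
  B6: | IN={} | OUT={}

Merge at B1: IN[B1] = OUT[B0] = {c+c}
Applying B1's transfer function to that IN value gives OUT[B1] (row B1 above).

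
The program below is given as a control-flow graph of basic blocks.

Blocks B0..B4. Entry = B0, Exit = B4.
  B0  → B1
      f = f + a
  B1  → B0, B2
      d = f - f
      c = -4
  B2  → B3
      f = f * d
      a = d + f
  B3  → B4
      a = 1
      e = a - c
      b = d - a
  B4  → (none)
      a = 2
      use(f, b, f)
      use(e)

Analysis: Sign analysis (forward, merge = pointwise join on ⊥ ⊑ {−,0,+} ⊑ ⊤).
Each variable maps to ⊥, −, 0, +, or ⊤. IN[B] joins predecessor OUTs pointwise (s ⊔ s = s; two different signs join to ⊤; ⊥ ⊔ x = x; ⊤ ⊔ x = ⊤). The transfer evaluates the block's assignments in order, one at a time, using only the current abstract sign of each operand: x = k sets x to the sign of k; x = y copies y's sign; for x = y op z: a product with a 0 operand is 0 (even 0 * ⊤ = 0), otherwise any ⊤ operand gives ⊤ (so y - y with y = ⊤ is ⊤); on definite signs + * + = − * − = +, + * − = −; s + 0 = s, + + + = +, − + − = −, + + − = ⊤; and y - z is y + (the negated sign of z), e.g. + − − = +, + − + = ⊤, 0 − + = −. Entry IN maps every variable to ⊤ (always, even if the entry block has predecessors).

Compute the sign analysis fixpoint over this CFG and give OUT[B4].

Converged values:
  B0: | IN=(all ⊤) | OUT=(all ⊤)
  B1: | IN=(all ⊤) | OUT={c:-; rest ⊤}
  B2: | IN={c:-; rest ⊤} | OUT={c:-; rest ⊤}
  B3: | IN={c:-; rest ⊤} | OUT={a:+, c:-, e:+; rest ⊤}
  B4: | IN={a:+, c:-, e:+; rest ⊤} | OUT={a:+, c:-, e:+; rest ⊤}

Merge at B4: IN[B4] = OUT[B3] = {a: +, b: ⊤, c: -, d: ⊤, e: +, f: ⊤}
Applying B4's transfer function to that IN value gives OUT[B4] (row B4 above).

Answer: {a: +, b: ⊤, c: -, d: ⊤, e: +, f: ⊤}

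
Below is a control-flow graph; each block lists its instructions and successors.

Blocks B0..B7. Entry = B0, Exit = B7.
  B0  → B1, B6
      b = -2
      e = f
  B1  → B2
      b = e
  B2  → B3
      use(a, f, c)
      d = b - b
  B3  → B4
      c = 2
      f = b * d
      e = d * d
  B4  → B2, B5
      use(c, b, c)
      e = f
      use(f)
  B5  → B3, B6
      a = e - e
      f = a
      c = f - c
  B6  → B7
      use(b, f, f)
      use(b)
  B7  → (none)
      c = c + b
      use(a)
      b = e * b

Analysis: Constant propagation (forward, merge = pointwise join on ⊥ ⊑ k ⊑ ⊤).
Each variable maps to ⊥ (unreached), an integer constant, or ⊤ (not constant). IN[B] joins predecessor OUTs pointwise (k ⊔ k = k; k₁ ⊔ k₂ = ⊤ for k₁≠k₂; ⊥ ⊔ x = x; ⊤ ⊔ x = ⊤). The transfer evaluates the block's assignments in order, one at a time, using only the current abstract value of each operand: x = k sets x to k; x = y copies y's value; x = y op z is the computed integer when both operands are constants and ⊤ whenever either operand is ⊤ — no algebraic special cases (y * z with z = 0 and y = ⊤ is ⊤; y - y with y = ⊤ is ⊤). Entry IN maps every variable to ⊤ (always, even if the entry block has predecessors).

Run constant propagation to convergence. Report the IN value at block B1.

Answer: {a: ⊤, b: -2, c: ⊤, d: ⊤, e: ⊤, f: ⊤}

Trace:
Per-block solution:
  B0:   IN=(all ⊤)   OUT={b:-2; rest ⊤}
  B1:   IN={b:-2; rest ⊤}   OUT=(all ⊤)
  B2:   IN=(all ⊤)   OUT=(all ⊤)
  B3:   IN=(all ⊤)   OUT={c:2; rest ⊤}
  B4:   IN={c:2; rest ⊤}   OUT={c:2; rest ⊤}
  B5:   IN={c:2; rest ⊤}   OUT=(all ⊤)
  B6:   IN=(all ⊤)   OUT=(all ⊤)
  B7:   IN=(all ⊤)   OUT=(all ⊤)

Merge at B1: IN[B1] = OUT[B0] = {a: ⊤, b: -2, c: ⊤, d: ⊤, e: ⊤, f: ⊤}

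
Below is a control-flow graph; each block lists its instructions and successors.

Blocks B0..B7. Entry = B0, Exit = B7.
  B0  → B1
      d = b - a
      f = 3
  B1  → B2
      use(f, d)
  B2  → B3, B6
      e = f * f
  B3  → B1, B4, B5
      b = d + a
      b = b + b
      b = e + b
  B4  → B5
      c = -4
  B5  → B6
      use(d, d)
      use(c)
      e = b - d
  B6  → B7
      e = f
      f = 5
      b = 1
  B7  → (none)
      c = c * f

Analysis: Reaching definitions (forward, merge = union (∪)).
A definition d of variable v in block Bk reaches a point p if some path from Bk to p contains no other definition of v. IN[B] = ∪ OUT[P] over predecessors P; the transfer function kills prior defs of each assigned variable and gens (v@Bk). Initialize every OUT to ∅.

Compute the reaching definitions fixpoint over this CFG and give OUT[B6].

Per-block solution:
  B0:   IN={}   OUT={d@B0, f@B0}
  B1:   IN={b@B3, d@B0, e@B2, f@B0}   OUT={b@B3, d@B0, e@B2, f@B0}
  B2:   IN={b@B3, d@B0, e@B2, f@B0}   OUT={b@B3, d@B0, e@B2, f@B0}
  B3:   IN={b@B3, d@B0, e@B2, f@B0}   OUT={b@B3, d@B0, e@B2, f@B0}
  B4:   IN={b@B3, d@B0, e@B2, f@B0}   OUT={b@B3, c@B4, d@B0, e@B2, f@B0}
  B5:   IN={b@B3, c@B4, d@B0, e@B2, f@B0}   OUT={b@B3, c@B4, d@B0, e@B5, f@B0}
  B6:   IN={b@B3, c@B4, d@B0, e@B2, e@B5, f@B0}   OUT={b@B6, c@B4, d@B0, e@B6, f@B6}
  B7:   IN={b@B6, c@B4, d@B0, e@B6, f@B6}   OUT={b@B6, c@B7, d@B0, e@B6, f@B6}

Merge at B6: IN[B6] = OUT[B2] ⊔ OUT[B5] = {b@B3, c@B4, d@B0, e@B2, e@B5, f@B0}
Applying B6's transfer function to that IN value gives OUT[B6] (row B6 above).

Answer: {b@B6, c@B4, d@B0, e@B6, f@B6}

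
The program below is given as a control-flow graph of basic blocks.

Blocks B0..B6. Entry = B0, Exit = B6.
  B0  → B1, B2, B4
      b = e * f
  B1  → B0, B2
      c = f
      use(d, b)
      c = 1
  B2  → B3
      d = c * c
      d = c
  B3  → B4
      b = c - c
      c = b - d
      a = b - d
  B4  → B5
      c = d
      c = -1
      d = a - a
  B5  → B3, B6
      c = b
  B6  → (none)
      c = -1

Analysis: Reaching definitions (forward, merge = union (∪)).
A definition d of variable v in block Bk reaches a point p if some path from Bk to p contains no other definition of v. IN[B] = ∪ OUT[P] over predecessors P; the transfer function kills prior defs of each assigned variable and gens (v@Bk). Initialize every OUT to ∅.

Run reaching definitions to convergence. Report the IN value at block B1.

Answer: {b@B0, c@B1}

Trace:
Per-block solution:
  B0:   IN={b@B0, c@B1}   OUT={b@B0, c@B1}
  B1:   IN={b@B0, c@B1}   OUT={b@B0, c@B1}
  B2:   IN={b@B0, c@B1}   OUT={b@B0, c@B1, d@B2}
  B3:   IN={a@B3, b@B0, b@B3, c@B1, c@B5, d@B2, d@B4}   OUT={a@B3, b@B3, c@B3, d@B2, d@B4}
  B4:   IN={a@B3, b@B0, b@B3, c@B1, c@B3, d@B2, d@B4}   OUT={a@B3, b@B0, b@B3, c@B4, d@B4}
  B5:   IN={a@B3, b@B0, b@B3, c@B4, d@B4}   OUT={a@B3, b@B0, b@B3, c@B5, d@B4}
  B6:   IN={a@B3, b@B0, b@B3, c@B5, d@B4}   OUT={a@B3, b@B0, b@B3, c@B6, d@B4}

Merge at B1: IN[B1] = OUT[B0] = {b@B0, c@B1}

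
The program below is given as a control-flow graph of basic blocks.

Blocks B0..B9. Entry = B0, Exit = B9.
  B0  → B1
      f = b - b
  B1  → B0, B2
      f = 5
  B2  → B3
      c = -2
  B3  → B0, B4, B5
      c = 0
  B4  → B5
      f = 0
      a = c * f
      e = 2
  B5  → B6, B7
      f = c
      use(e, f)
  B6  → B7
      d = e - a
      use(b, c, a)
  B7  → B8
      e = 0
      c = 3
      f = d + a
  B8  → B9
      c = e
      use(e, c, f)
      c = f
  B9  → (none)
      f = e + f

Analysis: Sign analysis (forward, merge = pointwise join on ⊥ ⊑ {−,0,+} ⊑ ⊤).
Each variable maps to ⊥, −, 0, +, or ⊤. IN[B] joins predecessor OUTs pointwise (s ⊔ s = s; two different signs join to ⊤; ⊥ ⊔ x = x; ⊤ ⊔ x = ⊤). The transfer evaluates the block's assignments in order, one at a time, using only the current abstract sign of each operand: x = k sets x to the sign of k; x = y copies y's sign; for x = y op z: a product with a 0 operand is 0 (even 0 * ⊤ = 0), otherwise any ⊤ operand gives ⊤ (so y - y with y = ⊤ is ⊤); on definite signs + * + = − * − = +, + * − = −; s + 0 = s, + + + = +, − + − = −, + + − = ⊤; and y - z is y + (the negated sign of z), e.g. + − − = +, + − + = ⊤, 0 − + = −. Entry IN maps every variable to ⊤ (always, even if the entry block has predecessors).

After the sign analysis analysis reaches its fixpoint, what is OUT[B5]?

Converged values:
  B0: | IN=(all ⊤) | OUT=(all ⊤)
  B1: | IN=(all ⊤) | OUT={f:+; rest ⊤}
  B2: | IN={f:+; rest ⊤} | OUT={c:-, f:+; rest ⊤}
  B3: | IN={c:-, f:+; rest ⊤} | OUT={c:0, f:+; rest ⊤}
  B4: | IN={c:0, f:+; rest ⊤} | OUT={a:0, c:0, e:+, f:0; rest ⊤}
  B5: | IN={c:0; rest ⊤} | OUT={c:0, f:0; rest ⊤}
  B6: | IN={c:0, f:0; rest ⊤} | OUT={c:0, f:0; rest ⊤}
  B7: | IN={c:0, f:0; rest ⊤} | OUT={c:+, e:0; rest ⊤}
  B8: | IN={c:+, e:0; rest ⊤} | OUT={e:0; rest ⊤}
  B9: | IN={e:0; rest ⊤} | OUT={e:0; rest ⊤}

Merge at B5: IN[B5] = OUT[B3] ⊔ OUT[B4] = {a: ⊤, b: ⊤, c: 0, d: ⊤, e: ⊤, f: ⊤}
Applying B5's transfer function to that IN value gives OUT[B5] (row B5 above).

Answer: {a: ⊤, b: ⊤, c: 0, d: ⊤, e: ⊤, f: 0}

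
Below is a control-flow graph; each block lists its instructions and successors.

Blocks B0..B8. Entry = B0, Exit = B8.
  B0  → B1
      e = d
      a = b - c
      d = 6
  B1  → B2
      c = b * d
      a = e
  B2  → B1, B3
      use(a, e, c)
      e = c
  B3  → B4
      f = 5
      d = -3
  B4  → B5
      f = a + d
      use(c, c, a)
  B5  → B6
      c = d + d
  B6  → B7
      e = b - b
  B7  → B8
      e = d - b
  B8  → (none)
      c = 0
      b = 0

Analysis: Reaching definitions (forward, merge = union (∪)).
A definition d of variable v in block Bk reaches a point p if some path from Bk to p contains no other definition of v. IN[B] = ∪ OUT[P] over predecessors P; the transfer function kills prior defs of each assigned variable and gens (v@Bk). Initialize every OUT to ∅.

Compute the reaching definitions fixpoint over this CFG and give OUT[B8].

Converged values:
  B0:   IN={}   OUT={a@B0, d@B0, e@B0}
  B1:   IN={a@B0, a@B1, c@B1, d@B0, e@B0, e@B2}   OUT={a@B1, c@B1, d@B0, e@B0, e@B2}
  B2:   IN={a@B1, c@B1, d@B0, e@B0, e@B2}   OUT={a@B1, c@B1, d@B0, e@B2}
  B3:   IN={a@B1, c@B1, d@B0, e@B2}   OUT={a@B1, c@B1, d@B3, e@B2, f@B3}
  B4:   IN={a@B1, c@B1, d@B3, e@B2, f@B3}   OUT={a@B1, c@B1, d@B3, e@B2, f@B4}
  B5:   IN={a@B1, c@B1, d@B3, e@B2, f@B4}   OUT={a@B1, c@B5, d@B3, e@B2, f@B4}
  B6:   IN={a@B1, c@B5, d@B3, e@B2, f@B4}   OUT={a@B1, c@B5, d@B3, e@B6, f@B4}
  B7:   IN={a@B1, c@B5, d@B3, e@B6, f@B4}   OUT={a@B1, c@B5, d@B3, e@B7, f@B4}
  B8:   IN={a@B1, c@B5, d@B3, e@B7, f@B4}   OUT={a@B1, b@B8, c@B8, d@B3, e@B7, f@B4}

Merge at B8: IN[B8] = OUT[B7] = {a@B1, c@B5, d@B3, e@B7, f@B4}
Applying B8's transfer function to that IN value gives OUT[B8] (row B8 above).

Answer: {a@B1, b@B8, c@B8, d@B3, e@B7, f@B4}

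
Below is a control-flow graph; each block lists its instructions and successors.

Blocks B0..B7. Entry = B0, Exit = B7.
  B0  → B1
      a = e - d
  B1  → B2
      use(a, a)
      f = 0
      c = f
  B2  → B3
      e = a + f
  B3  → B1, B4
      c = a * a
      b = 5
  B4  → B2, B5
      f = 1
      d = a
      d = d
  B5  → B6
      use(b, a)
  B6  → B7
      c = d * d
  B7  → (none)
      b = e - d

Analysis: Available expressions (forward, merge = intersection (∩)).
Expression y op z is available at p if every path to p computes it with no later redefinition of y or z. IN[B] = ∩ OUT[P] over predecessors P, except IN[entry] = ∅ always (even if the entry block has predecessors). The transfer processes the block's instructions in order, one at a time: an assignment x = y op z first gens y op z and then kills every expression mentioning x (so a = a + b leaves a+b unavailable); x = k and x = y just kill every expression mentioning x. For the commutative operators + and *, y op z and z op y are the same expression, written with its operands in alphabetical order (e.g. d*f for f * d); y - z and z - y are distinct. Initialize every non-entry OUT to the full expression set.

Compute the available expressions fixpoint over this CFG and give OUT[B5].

Answer: {a*a}

Derivation:
Fixpoint table:
  B0: | IN={} | OUT={e-d}
  B1: | IN={} | OUT={}
  B2: | IN={} | OUT={a+f}
  B3: | IN={a+f} | OUT={a*a, a+f}
  B4: | IN={a*a, a+f} | OUT={a*a}
  B5: | IN={a*a} | OUT={a*a}
  B6: | IN={a*a} | OUT={a*a, d*d}
  B7: | IN={a*a, d*d} | OUT={a*a, d*d, e-d}

Merge at B5: IN[B5] = OUT[B4] = {a*a}
Applying B5's transfer function to that IN value gives OUT[B5] (row B5 above).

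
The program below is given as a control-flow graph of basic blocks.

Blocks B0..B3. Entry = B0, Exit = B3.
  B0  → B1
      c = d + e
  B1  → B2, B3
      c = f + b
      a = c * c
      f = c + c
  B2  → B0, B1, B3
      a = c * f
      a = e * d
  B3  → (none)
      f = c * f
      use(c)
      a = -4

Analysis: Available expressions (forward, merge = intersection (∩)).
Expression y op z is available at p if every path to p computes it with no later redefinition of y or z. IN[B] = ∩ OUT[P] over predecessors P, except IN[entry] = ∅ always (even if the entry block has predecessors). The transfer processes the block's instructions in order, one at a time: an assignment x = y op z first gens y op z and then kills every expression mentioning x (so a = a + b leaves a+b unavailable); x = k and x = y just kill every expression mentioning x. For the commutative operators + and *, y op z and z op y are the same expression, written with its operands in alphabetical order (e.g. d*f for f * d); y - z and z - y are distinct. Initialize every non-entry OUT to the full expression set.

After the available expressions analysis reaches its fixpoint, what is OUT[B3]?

Answer: {c*c, c+c, d+e}

Trace:
Fixpoint table:
  B0:   IN={}   OUT={d+e}
  B1:   IN={d+e}   OUT={c*c, c+c, d+e}
  B2:   IN={c*c, c+c, d+e}   OUT={c*c, c*f, c+c, d*e, d+e}
  B3:   IN={c*c, c+c, d+e}   OUT={c*c, c+c, d+e}

Merge at B3: IN[B3] = OUT[B1] ∩ OUT[B2] = {c*c, c+c, d+e}
Applying B3's transfer function to that IN value gives OUT[B3] (row B3 above).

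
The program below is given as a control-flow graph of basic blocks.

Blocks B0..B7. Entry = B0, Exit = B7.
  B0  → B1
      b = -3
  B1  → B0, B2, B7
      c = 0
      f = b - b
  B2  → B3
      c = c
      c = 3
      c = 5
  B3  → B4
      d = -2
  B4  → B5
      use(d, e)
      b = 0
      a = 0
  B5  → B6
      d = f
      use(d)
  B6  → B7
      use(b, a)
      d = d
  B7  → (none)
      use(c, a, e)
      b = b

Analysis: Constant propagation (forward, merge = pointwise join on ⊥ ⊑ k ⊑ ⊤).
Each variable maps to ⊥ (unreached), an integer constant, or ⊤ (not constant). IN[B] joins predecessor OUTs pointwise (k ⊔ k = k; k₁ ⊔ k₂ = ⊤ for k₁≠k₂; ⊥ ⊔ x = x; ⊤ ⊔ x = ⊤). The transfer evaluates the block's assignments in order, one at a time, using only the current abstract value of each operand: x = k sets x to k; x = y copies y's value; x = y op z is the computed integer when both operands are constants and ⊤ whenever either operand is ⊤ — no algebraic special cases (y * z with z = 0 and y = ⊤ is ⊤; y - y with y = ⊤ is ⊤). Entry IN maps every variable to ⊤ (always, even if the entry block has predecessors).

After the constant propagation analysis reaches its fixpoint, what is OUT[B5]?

Per-block solution:
  B0: | IN=(all ⊤) | OUT={b:-3; rest ⊤}
  B1: | IN={b:-3; rest ⊤} | OUT={b:-3, c:0, f:0; rest ⊤}
  B2: | IN={b:-3, c:0, f:0; rest ⊤} | OUT={b:-3, c:5, f:0; rest ⊤}
  B3: | IN={b:-3, c:5, f:0; rest ⊤} | OUT={b:-3, c:5, d:-2, f:0; rest ⊤}
  B4: | IN={b:-3, c:5, d:-2, f:0; rest ⊤} | OUT={a:0, b:0, c:5, d:-2, f:0; rest ⊤}
  B5: | IN={a:0, b:0, c:5, d:-2, f:0; rest ⊤} | OUT={a:0, b:0, c:5, d:0, f:0; rest ⊤}
  B6: | IN={a:0, b:0, c:5, d:0, f:0; rest ⊤} | OUT={a:0, b:0, c:5, d:0, f:0; rest ⊤}
  B7: | IN={f:0; rest ⊤} | OUT={f:0; rest ⊤}

Merge at B5: IN[B5] = OUT[B4] = {a: 0, b: 0, c: 5, d: -2, e: ⊤, f: 0}
Applying B5's transfer function to that IN value gives OUT[B5] (row B5 above).

Answer: {a: 0, b: 0, c: 5, d: 0, e: ⊤, f: 0}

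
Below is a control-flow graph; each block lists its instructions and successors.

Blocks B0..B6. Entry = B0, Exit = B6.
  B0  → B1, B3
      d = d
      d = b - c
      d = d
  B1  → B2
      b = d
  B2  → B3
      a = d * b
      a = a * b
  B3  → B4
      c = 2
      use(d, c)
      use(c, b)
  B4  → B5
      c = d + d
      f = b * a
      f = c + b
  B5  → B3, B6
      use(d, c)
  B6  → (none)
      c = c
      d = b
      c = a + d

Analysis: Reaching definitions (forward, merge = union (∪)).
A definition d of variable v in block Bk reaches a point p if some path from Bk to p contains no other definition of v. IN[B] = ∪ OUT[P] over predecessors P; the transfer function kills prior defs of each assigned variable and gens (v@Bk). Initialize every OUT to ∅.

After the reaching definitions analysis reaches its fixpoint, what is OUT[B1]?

Converged values:
  B0:  IN={}  OUT={d@B0}
  B1:  IN={d@B0}  OUT={b@B1, d@B0}
  B2:  IN={b@B1, d@B0}  OUT={a@B2, b@B1, d@B0}
  B3:  IN={a@B2, b@B1, c@B4, d@B0, f@B4}  OUT={a@B2, b@B1, c@B3, d@B0, f@B4}
  B4:  IN={a@B2, b@B1, c@B3, d@B0, f@B4}  OUT={a@B2, b@B1, c@B4, d@B0, f@B4}
  B5:  IN={a@B2, b@B1, c@B4, d@B0, f@B4}  OUT={a@B2, b@B1, c@B4, d@B0, f@B4}
  B6:  IN={a@B2, b@B1, c@B4, d@B0, f@B4}  OUT={a@B2, b@B1, c@B6, d@B6, f@B4}

Merge at B1: IN[B1] = OUT[B0] = {d@B0}
Applying B1's transfer function to that IN value gives OUT[B1] (row B1 above).

Answer: {b@B1, d@B0}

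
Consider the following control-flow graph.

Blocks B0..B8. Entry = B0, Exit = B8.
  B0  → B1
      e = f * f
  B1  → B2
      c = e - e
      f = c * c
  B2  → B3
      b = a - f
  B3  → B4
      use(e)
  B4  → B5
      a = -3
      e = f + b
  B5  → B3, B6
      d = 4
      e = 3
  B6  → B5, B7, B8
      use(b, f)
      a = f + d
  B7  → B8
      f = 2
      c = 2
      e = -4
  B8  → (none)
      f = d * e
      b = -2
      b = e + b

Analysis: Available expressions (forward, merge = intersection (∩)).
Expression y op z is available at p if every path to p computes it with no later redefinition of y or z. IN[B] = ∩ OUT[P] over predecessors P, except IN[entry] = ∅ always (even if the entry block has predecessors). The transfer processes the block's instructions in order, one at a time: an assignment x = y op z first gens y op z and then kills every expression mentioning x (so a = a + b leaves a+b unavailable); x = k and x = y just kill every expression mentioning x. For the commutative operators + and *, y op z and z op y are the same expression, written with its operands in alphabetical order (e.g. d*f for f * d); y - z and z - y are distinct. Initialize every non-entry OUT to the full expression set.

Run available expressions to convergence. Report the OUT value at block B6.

Answer: {b+f, c*c, d+f}

Working:
Fixpoint table:
  B0: | IN={} | OUT={f*f}
  B1: | IN={f*f} | OUT={c*c, e-e}
  B2: | IN={c*c, e-e} | OUT={a-f, c*c, e-e}
  B3: | IN={c*c} | OUT={c*c}
  B4: | IN={c*c} | OUT={b+f, c*c}
  B5: | IN={b+f, c*c} | OUT={b+f, c*c}
  B6: | IN={b+f, c*c} | OUT={b+f, c*c, d+f}
  B7: | IN={b+f, c*c, d+f} | OUT={}
  B8: | IN={} | OUT={d*e}

Merge at B6: IN[B6] = OUT[B5] = {b+f, c*c}
Applying B6's transfer function to that IN value gives OUT[B6] (row B6 above).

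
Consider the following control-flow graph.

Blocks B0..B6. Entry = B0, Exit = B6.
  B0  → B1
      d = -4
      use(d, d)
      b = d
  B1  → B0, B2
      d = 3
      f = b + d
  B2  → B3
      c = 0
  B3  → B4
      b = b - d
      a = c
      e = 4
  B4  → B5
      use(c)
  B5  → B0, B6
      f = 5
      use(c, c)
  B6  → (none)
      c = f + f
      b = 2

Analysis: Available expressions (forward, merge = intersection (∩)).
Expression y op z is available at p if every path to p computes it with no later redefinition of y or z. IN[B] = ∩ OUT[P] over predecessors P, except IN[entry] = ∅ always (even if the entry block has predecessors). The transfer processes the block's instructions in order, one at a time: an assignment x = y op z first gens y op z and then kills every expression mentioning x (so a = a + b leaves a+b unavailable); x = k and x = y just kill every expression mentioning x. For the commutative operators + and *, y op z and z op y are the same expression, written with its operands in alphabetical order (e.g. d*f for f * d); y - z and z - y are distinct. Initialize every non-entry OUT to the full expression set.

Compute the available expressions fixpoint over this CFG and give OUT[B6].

Answer: {f+f}

Trace:
Fixpoint table:
  B0:  IN={}  OUT={}
  B1:  IN={}  OUT={b+d}
  B2:  IN={b+d}  OUT={b+d}
  B3:  IN={b+d}  OUT={}
  B4:  IN={}  OUT={}
  B5:  IN={}  OUT={}
  B6:  IN={}  OUT={f+f}

Merge at B6: IN[B6] = OUT[B5] = {}
Applying B6's transfer function to that IN value gives OUT[B6] (row B6 above).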